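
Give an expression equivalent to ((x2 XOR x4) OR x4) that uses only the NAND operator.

((((x2 NAND (x2 NAND x4)) NAND (x4 NAND (x2 NAND x4))) NAND ((x2 NAND (x2 NAND x4)) NAND (x4 NAND (x2 NAND x4)))) NAND (x4 NAND x4))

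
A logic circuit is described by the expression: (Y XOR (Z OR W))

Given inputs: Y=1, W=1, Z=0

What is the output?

Substituting: (1 XOR (0 OR 1))
= 0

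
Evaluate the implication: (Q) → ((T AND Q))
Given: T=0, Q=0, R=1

Antecedent (Q) = 0; consequent ((T AND Q)) = 0.
0 → 0 = 1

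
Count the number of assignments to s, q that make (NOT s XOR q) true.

Satisfying assignments: (0,0), (1,1)
Count: 2 out of 4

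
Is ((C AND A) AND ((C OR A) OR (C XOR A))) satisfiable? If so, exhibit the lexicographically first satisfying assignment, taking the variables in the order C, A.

C=1, A=1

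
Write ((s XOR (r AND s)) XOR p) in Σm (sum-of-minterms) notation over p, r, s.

Σm(1, 4, 6, 7) = (NOT p AND NOT r AND s) OR (p AND NOT r AND NOT s) OR (p AND r AND NOT s) OR (p AND r AND s)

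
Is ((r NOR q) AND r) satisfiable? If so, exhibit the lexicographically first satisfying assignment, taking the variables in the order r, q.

UNSATISFIABLE - no assignment makes this expression true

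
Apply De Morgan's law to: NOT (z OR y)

NOT z AND NOT y
De Morgan's: NOT(OR of terms) = AND of negations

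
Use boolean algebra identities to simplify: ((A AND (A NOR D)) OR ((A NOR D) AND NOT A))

By distribution ((E AND v) OR (E AND NOT v) = E):
= (A NOR D)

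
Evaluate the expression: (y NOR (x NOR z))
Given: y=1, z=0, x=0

Substituting: (1 NOR (0 NOR 0))
= 0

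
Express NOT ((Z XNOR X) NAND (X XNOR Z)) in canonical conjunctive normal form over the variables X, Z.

(X OR NOT Z) AND (NOT X OR Z)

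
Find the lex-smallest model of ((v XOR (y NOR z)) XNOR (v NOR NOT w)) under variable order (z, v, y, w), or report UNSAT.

z=0, v=0, y=0, w=1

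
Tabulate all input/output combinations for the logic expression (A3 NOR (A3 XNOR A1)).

A1 | A3 | Output
----------------
0 | 0 | 0
0 | 1 | 0
1 | 0 | 1
1 | 1 | 0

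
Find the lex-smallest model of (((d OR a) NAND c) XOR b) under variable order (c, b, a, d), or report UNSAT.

c=0, b=0, a=0, d=0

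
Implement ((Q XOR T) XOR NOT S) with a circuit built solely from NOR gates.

((((((((Q NOR T) NOR (Q NOR T)) NOR ((Q NOR T) NOR (Q NOR T))) NOR ((((Q NOR Q) NOR (T NOR T)) NOR ((Q NOR Q) NOR (T NOR T))) NOR (((Q NOR Q) NOR (T NOR T)) NOR ((Q NOR Q) NOR (T NOR T))))) NOR (S NOR S)) NOR (((((Q NOR T) NOR (Q NOR T)) NOR ((Q NOR T) NOR (Q NOR T))) NOR ((((Q NOR Q) NOR (T NOR T)) NOR ((Q NOR Q) NOR (T NOR T))) NOR (((Q NOR Q) NOR (T NOR T)) NOR ((Q NOR Q) NOR (T NOR T))))) NOR (S NOR S))) NOR ((((((Q NOR T) NOR (Q NOR T)) NOR ((Q NOR T) NOR (Q NOR T))) NOR ((((Q NOR Q) NOR (T NOR T)) NOR ((Q NOR Q) NOR (T NOR T))) NOR (((Q NOR Q) NOR (T NOR T)) NOR ((Q NOR Q) NOR (T NOR T))))) NOR (S NOR S)) NOR (((((Q NOR T) NOR (Q NOR T)) NOR ((Q NOR T) NOR (Q NOR T))) NOR ((((Q NOR Q) NOR (T NOR T)) NOR ((Q NOR Q) NOR (T NOR T))) NOR (((Q NOR Q) NOR (T NOR T)) NOR ((Q NOR Q) NOR (T NOR T))))) NOR (S NOR S)))) NOR ((((((((Q NOR T) NOR (Q NOR T)) NOR ((Q NOR T) NOR (Q NOR T))) NOR ((((Q NOR Q) NOR (T NOR T)) NOR ((Q NOR Q) NOR (T NOR T))) NOR (((Q NOR Q) NOR (T NOR T)) NOR ((Q NOR Q) NOR (T NOR T))))) NOR ((((Q NOR T) NOR (Q NOR T)) NOR ((Q NOR T) NOR (Q NOR T))) NOR ((((Q NOR Q) NOR (T NOR T)) NOR ((Q NOR Q) NOR (T NOR T))) NOR (((Q NOR Q) NOR (T NOR T)) NOR ((Q NOR Q) NOR (T NOR T)))))) NOR ((S NOR S) NOR (S NOR S))) NOR ((((((Q NOR T) NOR (Q NOR T)) NOR ((Q NOR T) NOR (Q NOR T))) NOR ((((Q NOR Q) NOR (T NOR T)) NOR ((Q NOR Q) NOR (T NOR T))) NOR (((Q NOR Q) NOR (T NOR T)) NOR ((Q NOR Q) NOR (T NOR T))))) NOR ((((Q NOR T) NOR (Q NOR T)) NOR ((Q NOR T) NOR (Q NOR T))) NOR ((((Q NOR Q) NOR (T NOR T)) NOR ((Q NOR Q) NOR (T NOR T))) NOR (((Q NOR Q) NOR (T NOR T)) NOR ((Q NOR Q) NOR (T NOR T)))))) NOR ((S NOR S) NOR (S NOR S)))) NOR (((((((Q NOR T) NOR (Q NOR T)) NOR ((Q NOR T) NOR (Q NOR T))) NOR ((((Q NOR Q) NOR (T NOR T)) NOR ((Q NOR Q) NOR (T NOR T))) NOR (((Q NOR Q) NOR (T NOR T)) NOR ((Q NOR Q) NOR (T NOR T))))) NOR ((((Q NOR T) NOR (Q NOR T)) NOR ((Q NOR T) NOR (Q NOR T))) NOR ((((Q NOR Q) NOR (T NOR T)) NOR ((Q NOR Q) NOR (T NOR T))) NOR (((Q NOR Q) NOR (T NOR T)) NOR ((Q NOR Q) NOR (T NOR T)))))) NOR ((S NOR S) NOR (S NOR S))) NOR ((((((Q NOR T) NOR (Q NOR T)) NOR ((Q NOR T) NOR (Q NOR T))) NOR ((((Q NOR Q) NOR (T NOR T)) NOR ((Q NOR Q) NOR (T NOR T))) NOR (((Q NOR Q) NOR (T NOR T)) NOR ((Q NOR Q) NOR (T NOR T))))) NOR ((((Q NOR T) NOR (Q NOR T)) NOR ((Q NOR T) NOR (Q NOR T))) NOR ((((Q NOR Q) NOR (T NOR T)) NOR ((Q NOR Q) NOR (T NOR T))) NOR (((Q NOR Q) NOR (T NOR T)) NOR ((Q NOR Q) NOR (T NOR T)))))) NOR ((S NOR S) NOR (S NOR S))))))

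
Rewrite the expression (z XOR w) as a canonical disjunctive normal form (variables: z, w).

(NOT z AND w) OR (z AND NOT w)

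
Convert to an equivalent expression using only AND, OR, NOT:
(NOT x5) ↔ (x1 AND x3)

((NOT x5) AND (x1 AND x3)) OR (x5 AND NOT (x1 AND x3))
(Biconditional = both true or both false)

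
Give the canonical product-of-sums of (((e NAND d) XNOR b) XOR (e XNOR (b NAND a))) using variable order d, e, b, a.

ΠM(0, 1, 3, 6, 8, 9, 11, 12, 13, 15) = (d OR e OR b OR a) AND (d OR e OR b OR NOT a) AND (d OR e OR NOT b OR NOT a) AND (d OR NOT e OR NOT b OR a) AND (NOT d OR e OR b OR a) AND (NOT d OR e OR b OR NOT a) AND (NOT d OR e OR NOT b OR NOT a) AND (NOT d OR NOT e OR b OR a) AND (NOT d OR NOT e OR b OR NOT a) AND (NOT d OR NOT e OR NOT b OR NOT a)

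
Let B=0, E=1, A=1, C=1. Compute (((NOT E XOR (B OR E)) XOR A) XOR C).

Substituting: (((NOT 1 XOR (0 OR 1)) XOR 1) XOR 1)
= 1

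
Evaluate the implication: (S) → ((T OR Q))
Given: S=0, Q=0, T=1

Antecedent (S) = 0; consequent ((T OR Q)) = 1.
0 → 1 = 1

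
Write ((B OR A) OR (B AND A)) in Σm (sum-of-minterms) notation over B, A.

Σm(1, 2, 3) = (NOT B AND A) OR (B AND NOT A) OR (B AND A)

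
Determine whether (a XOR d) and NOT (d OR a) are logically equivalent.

No. Counterexample: with a=0, d=0, Expression 1 = 0 but Expression 2 = 1.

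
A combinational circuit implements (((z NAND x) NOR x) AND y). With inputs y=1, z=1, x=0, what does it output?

Substituting: (((1 NAND 0) NOR 0) AND 1)
= 0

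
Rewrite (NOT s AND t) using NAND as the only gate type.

(((s NAND s) NAND t) NAND ((s NAND s) NAND t))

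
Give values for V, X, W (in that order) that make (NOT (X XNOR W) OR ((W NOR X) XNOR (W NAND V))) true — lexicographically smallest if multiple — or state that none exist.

V=0, X=0, W=0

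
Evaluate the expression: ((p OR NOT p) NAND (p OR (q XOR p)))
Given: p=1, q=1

Substituting: ((1 OR NOT 1) NAND (1 OR (1 XOR 1)))
= 0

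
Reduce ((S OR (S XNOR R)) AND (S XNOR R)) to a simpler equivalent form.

By absorption (E AND (E OR v) = E):
= (S XNOR R)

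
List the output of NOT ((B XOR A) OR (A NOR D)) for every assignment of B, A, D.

B | A | D | Output
------------------
0 | 0 | 0 | 0
0 | 0 | 1 | 1
0 | 1 | 0 | 0
0 | 1 | 1 | 0
1 | 0 | 0 | 0
1 | 0 | 1 | 0
1 | 1 | 0 | 1
1 | 1 | 1 | 1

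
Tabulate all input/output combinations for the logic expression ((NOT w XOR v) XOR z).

w | v | z | Output
------------------
0 | 0 | 0 | 1
0 | 0 | 1 | 0
0 | 1 | 0 | 0
0 | 1 | 1 | 1
1 | 0 | 0 | 0
1 | 0 | 1 | 1
1 | 1 | 0 | 1
1 | 1 | 1 | 0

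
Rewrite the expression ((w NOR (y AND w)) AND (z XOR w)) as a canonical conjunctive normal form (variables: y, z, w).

(y OR z OR w) AND (y OR z OR NOT w) AND (y OR NOT z OR NOT w) AND (NOT y OR z OR w) AND (NOT y OR z OR NOT w) AND (NOT y OR NOT z OR NOT w)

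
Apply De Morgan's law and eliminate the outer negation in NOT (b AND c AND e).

NOT b OR NOT c OR NOT e
De Morgan's: NOT(AND of terms) = OR of negations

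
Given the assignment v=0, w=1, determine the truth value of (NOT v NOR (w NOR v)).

Substituting: (NOT 0 NOR (1 NOR 0))
= 0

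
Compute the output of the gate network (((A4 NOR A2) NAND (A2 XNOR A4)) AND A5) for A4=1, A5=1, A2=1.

Substituting: (((1 NOR 1) NAND (1 XNOR 1)) AND 1)
= 1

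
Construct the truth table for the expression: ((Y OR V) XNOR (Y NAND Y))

V | Y | Output
--------------
0 | 0 | 0
0 | 1 | 0
1 | 0 | 1
1 | 1 | 0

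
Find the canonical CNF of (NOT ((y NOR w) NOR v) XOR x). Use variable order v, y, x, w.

(v OR y OR x OR NOT w) AND (v OR y OR NOT x OR w) AND (v OR NOT y OR x OR w) AND (v OR NOT y OR x OR NOT w) AND (NOT v OR y OR NOT x OR w) AND (NOT v OR y OR NOT x OR NOT w) AND (NOT v OR NOT y OR NOT x OR w) AND (NOT v OR NOT y OR NOT x OR NOT w)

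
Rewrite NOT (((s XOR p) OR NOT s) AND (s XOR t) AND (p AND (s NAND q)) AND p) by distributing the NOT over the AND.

NOT ((s XOR p) OR NOT s) OR NOT (s XOR t) OR NOT (p AND (s NAND q)) OR NOT p
De Morgan's: NOT(AND of terms) = OR of negations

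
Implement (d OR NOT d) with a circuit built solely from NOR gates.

((d NOR (d NOR d)) NOR (d NOR (d NOR d)))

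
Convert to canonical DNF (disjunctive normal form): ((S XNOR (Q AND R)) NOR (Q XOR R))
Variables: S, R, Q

(NOT S AND R AND Q) OR (S AND NOT R AND NOT Q)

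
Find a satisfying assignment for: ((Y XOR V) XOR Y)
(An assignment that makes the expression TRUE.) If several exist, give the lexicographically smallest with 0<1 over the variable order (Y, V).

Y=0, V=1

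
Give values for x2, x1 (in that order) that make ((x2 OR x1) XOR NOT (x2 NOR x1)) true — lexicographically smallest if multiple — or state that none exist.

UNSATISFIABLE - no assignment makes this expression true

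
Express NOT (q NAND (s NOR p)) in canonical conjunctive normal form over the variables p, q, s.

(p OR q OR s) AND (p OR q OR NOT s) AND (p OR NOT q OR NOT s) AND (NOT p OR q OR s) AND (NOT p OR q OR NOT s) AND (NOT p OR NOT q OR s) AND (NOT p OR NOT q OR NOT s)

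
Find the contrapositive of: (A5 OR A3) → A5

Contrapositive: NOT A5 → NOT (A5 OR A3)
Note: A statement and its contrapositive are logically equivalent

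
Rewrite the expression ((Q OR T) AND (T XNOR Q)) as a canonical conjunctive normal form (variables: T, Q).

(T OR Q) AND (T OR NOT Q) AND (NOT T OR Q)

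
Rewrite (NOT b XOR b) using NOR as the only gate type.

(((((b NOR b) NOR b) NOR ((b NOR b) NOR b)) NOR (((b NOR b) NOR b) NOR ((b NOR b) NOR b))) NOR (((((b NOR b) NOR (b NOR b)) NOR (b NOR b)) NOR (((b NOR b) NOR (b NOR b)) NOR (b NOR b))) NOR ((((b NOR b) NOR (b NOR b)) NOR (b NOR b)) NOR (((b NOR b) NOR (b NOR b)) NOR (b NOR b)))))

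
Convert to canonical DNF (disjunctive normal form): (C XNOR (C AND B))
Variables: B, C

(NOT B AND NOT C) OR (B AND NOT C) OR (B AND C)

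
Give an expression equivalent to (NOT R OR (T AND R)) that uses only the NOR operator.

(((R NOR R) NOR ((T NOR T) NOR (R NOR R))) NOR ((R NOR R) NOR ((T NOR T) NOR (R NOR R))))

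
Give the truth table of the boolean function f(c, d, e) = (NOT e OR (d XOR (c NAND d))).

c | d | e | Output
------------------
0 | 0 | 0 | 1
0 | 0 | 1 | 1
0 | 1 | 0 | 1
0 | 1 | 1 | 0
1 | 0 | 0 | 1
1 | 0 | 1 | 1
1 | 1 | 0 | 1
1 | 1 | 1 | 1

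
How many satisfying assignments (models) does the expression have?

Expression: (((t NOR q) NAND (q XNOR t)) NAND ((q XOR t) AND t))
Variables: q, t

Satisfying assignments: (0,0), (1,0), (1,1)
Count: 3 out of 4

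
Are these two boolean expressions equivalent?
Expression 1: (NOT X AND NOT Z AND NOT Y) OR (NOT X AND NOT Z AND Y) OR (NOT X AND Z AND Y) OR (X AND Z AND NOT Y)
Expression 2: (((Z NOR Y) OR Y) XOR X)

Yes, they are equivalent — the two output columns agree on all 8 assignments:
X | Z | Y | Expression 1 | Expression 2
---------------------------------------
0 | 0 | 0 | 1 | 1
0 | 0 | 1 | 1 | 1
0 | 1 | 0 | 0 | 0
0 | 1 | 1 | 1 | 1
1 | 0 | 0 | 0 | 0
1 | 0 | 1 | 0 | 0
1 | 1 | 0 | 1 | 1
1 | 1 | 1 | 0 | 0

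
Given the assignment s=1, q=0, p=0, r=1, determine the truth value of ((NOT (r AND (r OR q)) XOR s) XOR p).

Substituting: ((NOT (1 AND (1 OR 0)) XOR 1) XOR 0)
= 1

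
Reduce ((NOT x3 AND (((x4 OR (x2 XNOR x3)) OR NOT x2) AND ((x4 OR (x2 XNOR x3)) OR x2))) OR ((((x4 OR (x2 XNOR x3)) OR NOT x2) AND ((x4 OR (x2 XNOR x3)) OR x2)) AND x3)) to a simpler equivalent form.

By distribution ((E AND v) OR (E AND NOT v) = E) then distribution ((E OR v) AND (E OR NOT v) = E):
= (x4 OR (x2 XNOR x3))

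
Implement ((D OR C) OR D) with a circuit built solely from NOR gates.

((((D NOR C) NOR (D NOR C)) NOR D) NOR (((D NOR C) NOR (D NOR C)) NOR D))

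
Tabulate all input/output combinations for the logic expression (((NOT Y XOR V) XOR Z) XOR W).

V | Z | W | Y | Output
----------------------
0 | 0 | 0 | 0 | 1
0 | 0 | 0 | 1 | 0
0 | 0 | 1 | 0 | 0
0 | 0 | 1 | 1 | 1
0 | 1 | 0 | 0 | 0
0 | 1 | 0 | 1 | 1
0 | 1 | 1 | 0 | 1
0 | 1 | 1 | 1 | 0
1 | 0 | 0 | 0 | 0
1 | 0 | 0 | 1 | 1
1 | 0 | 1 | 0 | 1
1 | 0 | 1 | 1 | 0
1 | 1 | 0 | 0 | 1
1 | 1 | 0 | 1 | 0
1 | 1 | 1 | 0 | 0
1 | 1 | 1 | 1 | 1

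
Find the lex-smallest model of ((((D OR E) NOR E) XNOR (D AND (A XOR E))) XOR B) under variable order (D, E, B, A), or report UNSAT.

D=0, E=0, B=1, A=0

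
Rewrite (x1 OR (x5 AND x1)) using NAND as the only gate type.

((x1 NAND x1) NAND (((x5 NAND x1) NAND (x5 NAND x1)) NAND ((x5 NAND x1) NAND (x5 NAND x1))))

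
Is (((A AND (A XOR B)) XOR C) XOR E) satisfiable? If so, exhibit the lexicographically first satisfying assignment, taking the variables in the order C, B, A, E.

C=0, B=0, A=0, E=1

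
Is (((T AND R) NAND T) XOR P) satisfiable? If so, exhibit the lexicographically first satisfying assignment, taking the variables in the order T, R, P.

T=0, R=0, P=0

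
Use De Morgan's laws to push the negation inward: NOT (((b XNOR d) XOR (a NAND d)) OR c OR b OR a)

NOT ((b XNOR d) XOR (a NAND d)) AND NOT c AND NOT b AND NOT a
De Morgan's: NOT(OR of terms) = AND of negations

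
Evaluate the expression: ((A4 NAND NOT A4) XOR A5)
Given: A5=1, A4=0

Substituting: ((0 NAND NOT 0) XOR 1)
= 0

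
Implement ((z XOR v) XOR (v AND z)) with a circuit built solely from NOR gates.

((((((((z NOR v) NOR (z NOR v)) NOR ((z NOR v) NOR (z NOR v))) NOR ((((z NOR z) NOR (v NOR v)) NOR ((z NOR z) NOR (v NOR v))) NOR (((z NOR z) NOR (v NOR v)) NOR ((z NOR z) NOR (v NOR v))))) NOR ((v NOR v) NOR (z NOR z))) NOR (((((z NOR v) NOR (z NOR v)) NOR ((z NOR v) NOR (z NOR v))) NOR ((((z NOR z) NOR (v NOR v)) NOR ((z NOR z) NOR (v NOR v))) NOR (((z NOR z) NOR (v NOR v)) NOR ((z NOR z) NOR (v NOR v))))) NOR ((v NOR v) NOR (z NOR z)))) NOR ((((((z NOR v) NOR (z NOR v)) NOR ((z NOR v) NOR (z NOR v))) NOR ((((z NOR z) NOR (v NOR v)) NOR ((z NOR z) NOR (v NOR v))) NOR (((z NOR z) NOR (v NOR v)) NOR ((z NOR z) NOR (v NOR v))))) NOR ((v NOR v) NOR (z NOR z))) NOR (((((z NOR v) NOR (z NOR v)) NOR ((z NOR v) NOR (z NOR v))) NOR ((((z NOR z) NOR (v NOR v)) NOR ((z NOR z) NOR (v NOR v))) NOR (((z NOR z) NOR (v NOR v)) NOR ((z NOR z) NOR (v NOR v))))) NOR ((v NOR v) NOR (z NOR z))))) NOR ((((((((z NOR v) NOR (z NOR v)) NOR ((z NOR v) NOR (z NOR v))) NOR ((((z NOR z) NOR (v NOR v)) NOR ((z NOR z) NOR (v NOR v))) NOR (((z NOR z) NOR (v NOR v)) NOR ((z NOR z) NOR (v NOR v))))) NOR ((((z NOR v) NOR (z NOR v)) NOR ((z NOR v) NOR (z NOR v))) NOR ((((z NOR z) NOR (v NOR v)) NOR ((z NOR z) NOR (v NOR v))) NOR (((z NOR z) NOR (v NOR v)) NOR ((z NOR z) NOR (v NOR v)))))) NOR (((v NOR v) NOR (z NOR z)) NOR ((v NOR v) NOR (z NOR z)))) NOR ((((((z NOR v) NOR (z NOR v)) NOR ((z NOR v) NOR (z NOR v))) NOR ((((z NOR z) NOR (v NOR v)) NOR ((z NOR z) NOR (v NOR v))) NOR (((z NOR z) NOR (v NOR v)) NOR ((z NOR z) NOR (v NOR v))))) NOR ((((z NOR v) NOR (z NOR v)) NOR ((z NOR v) NOR (z NOR v))) NOR ((((z NOR z) NOR (v NOR v)) NOR ((z NOR z) NOR (v NOR v))) NOR (((z NOR z) NOR (v NOR v)) NOR ((z NOR z) NOR (v NOR v)))))) NOR (((v NOR v) NOR (z NOR z)) NOR ((v NOR v) NOR (z NOR z))))) NOR (((((((z NOR v) NOR (z NOR v)) NOR ((z NOR v) NOR (z NOR v))) NOR ((((z NOR z) NOR (v NOR v)) NOR ((z NOR z) NOR (v NOR v))) NOR (((z NOR z) NOR (v NOR v)) NOR ((z NOR z) NOR (v NOR v))))) NOR ((((z NOR v) NOR (z NOR v)) NOR ((z NOR v) NOR (z NOR v))) NOR ((((z NOR z) NOR (v NOR v)) NOR ((z NOR z) NOR (v NOR v))) NOR (((z NOR z) NOR (v NOR v)) NOR ((z NOR z) NOR (v NOR v)))))) NOR (((v NOR v) NOR (z NOR z)) NOR ((v NOR v) NOR (z NOR z)))) NOR ((((((z NOR v) NOR (z NOR v)) NOR ((z NOR v) NOR (z NOR v))) NOR ((((z NOR z) NOR (v NOR v)) NOR ((z NOR z) NOR (v NOR v))) NOR (((z NOR z) NOR (v NOR v)) NOR ((z NOR z) NOR (v NOR v))))) NOR ((((z NOR v) NOR (z NOR v)) NOR ((z NOR v) NOR (z NOR v))) NOR ((((z NOR z) NOR (v NOR v)) NOR ((z NOR z) NOR (v NOR v))) NOR (((z NOR z) NOR (v NOR v)) NOR ((z NOR z) NOR (v NOR v)))))) NOR (((v NOR v) NOR (z NOR z)) NOR ((v NOR v) NOR (z NOR z)))))))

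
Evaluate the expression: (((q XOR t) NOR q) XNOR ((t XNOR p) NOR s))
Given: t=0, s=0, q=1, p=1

Substituting: (((1 XOR 0) NOR 1) XNOR ((0 XNOR 1) NOR 0))
= 0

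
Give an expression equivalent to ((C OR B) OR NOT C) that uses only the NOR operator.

((((C NOR B) NOR (C NOR B)) NOR (C NOR C)) NOR (((C NOR B) NOR (C NOR B)) NOR (C NOR C)))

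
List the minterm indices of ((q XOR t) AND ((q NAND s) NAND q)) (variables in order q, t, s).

Σm(2, 3, 5) = (NOT q AND t AND NOT s) OR (NOT q AND t AND s) OR (q AND NOT t AND s)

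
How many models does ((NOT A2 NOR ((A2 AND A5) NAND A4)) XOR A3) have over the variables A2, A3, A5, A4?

Satisfying assignments: (0,1,0,0), (0,1,0,1), (0,1,1,0), (0,1,1,1), (1,0,1,1), (1,1,0,0), (1,1,0,1), (1,1,1,0)
Count: 8 out of 16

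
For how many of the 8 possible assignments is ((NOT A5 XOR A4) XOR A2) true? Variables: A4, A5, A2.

Satisfying assignments: (0,0,0), (0,1,1), (1,0,1), (1,1,0)
Count: 4 out of 8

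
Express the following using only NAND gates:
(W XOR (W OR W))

((W NAND (W NAND ((W NAND W) NAND (W NAND W)))) NAND (((W NAND W) NAND (W NAND W)) NAND (W NAND ((W NAND W) NAND (W NAND W)))))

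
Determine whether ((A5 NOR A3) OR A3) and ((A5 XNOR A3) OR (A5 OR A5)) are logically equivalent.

No. Counterexample: with A5=0, A3=1, Expression 1 = 1 but Expression 2 = 0.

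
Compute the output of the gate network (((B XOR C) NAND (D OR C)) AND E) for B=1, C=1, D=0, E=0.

Substituting: (((1 XOR 1) NAND (0 OR 1)) AND 0)
= 0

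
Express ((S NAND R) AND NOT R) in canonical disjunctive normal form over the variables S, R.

(NOT S AND NOT R) OR (S AND NOT R)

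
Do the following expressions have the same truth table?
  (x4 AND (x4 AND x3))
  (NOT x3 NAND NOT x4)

No. Counterexample: with x4=0, x3=1, Expression 1 = 0 but Expression 2 = 1.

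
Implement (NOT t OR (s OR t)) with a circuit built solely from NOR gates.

(((t NOR t) NOR ((s NOR t) NOR (s NOR t))) NOR ((t NOR t) NOR ((s NOR t) NOR (s NOR t))))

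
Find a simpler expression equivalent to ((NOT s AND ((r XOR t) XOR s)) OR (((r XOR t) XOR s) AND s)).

By distribution ((E AND v) OR (E AND NOT v) = E):
= ((r XOR t) XOR s)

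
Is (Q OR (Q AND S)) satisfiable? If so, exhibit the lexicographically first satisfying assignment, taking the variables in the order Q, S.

Q=1, S=0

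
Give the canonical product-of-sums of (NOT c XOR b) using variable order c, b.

ΠM(1, 2) = (c OR NOT b) AND (NOT c OR b)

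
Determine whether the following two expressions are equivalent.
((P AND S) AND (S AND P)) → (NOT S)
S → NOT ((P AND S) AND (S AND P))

Yes, Contrapositive is always equivalent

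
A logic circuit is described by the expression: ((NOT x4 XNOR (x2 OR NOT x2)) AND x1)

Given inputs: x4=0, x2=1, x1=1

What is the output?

Substituting: ((NOT 0 XNOR (1 OR NOT 1)) AND 1)
= 1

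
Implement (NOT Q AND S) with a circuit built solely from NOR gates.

(((Q NOR Q) NOR (Q NOR Q)) NOR (S NOR S))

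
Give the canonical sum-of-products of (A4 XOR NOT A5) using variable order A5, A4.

Σm(0, 3) = (NOT A5 AND NOT A4) OR (A5 AND A4)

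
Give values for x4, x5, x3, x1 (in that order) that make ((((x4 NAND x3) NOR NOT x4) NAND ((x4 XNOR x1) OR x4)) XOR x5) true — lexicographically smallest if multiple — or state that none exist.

x4=0, x5=0, x3=0, x1=0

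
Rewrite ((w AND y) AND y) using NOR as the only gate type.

((((w NOR w) NOR (y NOR y)) NOR ((w NOR w) NOR (y NOR y))) NOR (y NOR y))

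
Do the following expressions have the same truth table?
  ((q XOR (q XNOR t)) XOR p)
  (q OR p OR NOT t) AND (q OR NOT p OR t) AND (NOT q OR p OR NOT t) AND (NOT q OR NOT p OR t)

Yes, they are equivalent — the two output columns agree on all 8 assignments:
q | p | t | Expression 1 | Expression 2
---------------------------------------
0 | 0 | 0 | 1 | 1
0 | 0 | 1 | 0 | 0
0 | 1 | 0 | 0 | 0
0 | 1 | 1 | 1 | 1
1 | 0 | 0 | 1 | 1
1 | 0 | 1 | 0 | 0
1 | 1 | 0 | 0 | 0
1 | 1 | 1 | 1 | 1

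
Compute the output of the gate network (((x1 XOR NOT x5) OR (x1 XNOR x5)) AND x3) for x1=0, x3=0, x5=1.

Substituting: (((0 XOR NOT 1) OR (0 XNOR 1)) AND 0)
= 0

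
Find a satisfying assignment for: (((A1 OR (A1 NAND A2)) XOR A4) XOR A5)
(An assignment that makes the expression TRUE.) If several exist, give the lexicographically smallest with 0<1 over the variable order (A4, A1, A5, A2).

A4=0, A1=0, A5=0, A2=0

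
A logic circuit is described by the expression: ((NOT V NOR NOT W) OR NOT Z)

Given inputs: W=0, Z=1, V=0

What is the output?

Substituting: ((NOT 0 NOR NOT 0) OR NOT 1)
= 0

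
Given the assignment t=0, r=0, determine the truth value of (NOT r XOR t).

Substituting: (NOT 0 XOR 0)
= 1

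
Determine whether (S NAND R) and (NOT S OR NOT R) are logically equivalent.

Yes, they are equivalent — the two output columns agree on all 4 assignments:
S | R | Expression 1 | Expression 2
-----------------------------------
0 | 0 | 1 | 1
0 | 1 | 1 | 1
1 | 0 | 1 | 1
1 | 1 | 0 | 0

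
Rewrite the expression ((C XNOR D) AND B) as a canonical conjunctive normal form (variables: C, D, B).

(C OR D OR B) AND (C OR NOT D OR B) AND (C OR NOT D OR NOT B) AND (NOT C OR D OR B) AND (NOT C OR D OR NOT B) AND (NOT C OR NOT D OR B)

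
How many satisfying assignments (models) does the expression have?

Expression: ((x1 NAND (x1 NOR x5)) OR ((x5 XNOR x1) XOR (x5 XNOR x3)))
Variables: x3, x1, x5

Satisfying assignments: (0,0,0), (0,0,1), (0,1,0), (0,1,1), (1,0,0), (1,0,1), (1,1,0), (1,1,1)
Count: 8 out of 8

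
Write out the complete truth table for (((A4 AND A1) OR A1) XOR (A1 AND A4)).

A1 | A4 | Output
----------------
0 | 0 | 0
0 | 1 | 0
1 | 0 | 1
1 | 1 | 0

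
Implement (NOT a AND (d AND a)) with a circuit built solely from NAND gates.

(((a NAND a) NAND ((d NAND a) NAND (d NAND a))) NAND ((a NAND a) NAND ((d NAND a) NAND (d NAND a))))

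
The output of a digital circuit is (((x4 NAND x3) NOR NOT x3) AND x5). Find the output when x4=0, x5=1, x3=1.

Substituting: (((0 NAND 1) NOR NOT 1) AND 1)
= 0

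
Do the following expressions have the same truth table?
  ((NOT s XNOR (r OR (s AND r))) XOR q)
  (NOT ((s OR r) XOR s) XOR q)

No. Counterexample: with q=0, s=0, r=0, Expression 1 = 0 but Expression 2 = 1.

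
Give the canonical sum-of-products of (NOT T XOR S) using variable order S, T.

Σm(0, 3) = (NOT S AND NOT T) OR (S AND T)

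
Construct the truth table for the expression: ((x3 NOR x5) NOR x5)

x5 | x3 | Output
----------------
0 | 0 | 0
0 | 1 | 1
1 | 0 | 0
1 | 1 | 0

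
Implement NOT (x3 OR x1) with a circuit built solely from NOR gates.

(((x3 NOR x1) NOR (x3 NOR x1)) NOR ((x3 NOR x1) NOR (x3 NOR x1)))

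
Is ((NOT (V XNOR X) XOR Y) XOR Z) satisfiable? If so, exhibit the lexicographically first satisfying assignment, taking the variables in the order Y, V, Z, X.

Y=0, V=0, Z=0, X=1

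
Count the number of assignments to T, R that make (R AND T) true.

Satisfying assignments: (1,1)
Count: 1 out of 4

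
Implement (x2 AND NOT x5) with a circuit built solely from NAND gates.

((x2 NAND (x5 NAND x5)) NAND (x2 NAND (x5 NAND x5)))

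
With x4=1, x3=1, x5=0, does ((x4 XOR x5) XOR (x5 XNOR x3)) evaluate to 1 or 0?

Substituting: ((1 XOR 0) XOR (0 XNOR 1))
= 1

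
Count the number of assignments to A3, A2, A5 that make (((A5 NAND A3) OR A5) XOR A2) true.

Satisfying assignments: (0,0,0), (0,0,1), (1,0,0), (1,0,1)
Count: 4 out of 8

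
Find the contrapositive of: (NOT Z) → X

Contrapositive: NOT X → Z
Note: A statement and its contrapositive are logically equivalent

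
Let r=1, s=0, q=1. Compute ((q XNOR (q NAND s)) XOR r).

Substituting: ((1 XNOR (1 NAND 0)) XOR 1)
= 0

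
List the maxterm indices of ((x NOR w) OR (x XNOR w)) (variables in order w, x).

ΠM(1, 2) = (w OR NOT x) AND (NOT w OR x)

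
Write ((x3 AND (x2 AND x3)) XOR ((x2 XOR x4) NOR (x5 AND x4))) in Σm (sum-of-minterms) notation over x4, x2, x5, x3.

Σm(0, 1, 2, 3, 5, 7, 12, 15) = (NOT x4 AND NOT x2 AND NOT x5 AND NOT x3) OR (NOT x4 AND NOT x2 AND NOT x5 AND x3) OR (NOT x4 AND NOT x2 AND x5 AND NOT x3) OR (NOT x4 AND NOT x2 AND x5 AND x3) OR (NOT x4 AND x2 AND NOT x5 AND x3) OR (NOT x4 AND x2 AND x5 AND x3) OR (x4 AND x2 AND NOT x5 AND NOT x3) OR (x4 AND x2 AND x5 AND x3)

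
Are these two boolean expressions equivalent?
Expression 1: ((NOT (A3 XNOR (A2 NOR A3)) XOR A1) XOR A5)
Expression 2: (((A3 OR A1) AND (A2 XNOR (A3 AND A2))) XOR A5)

No. Counterexample: with A1=0, A5=0, A3=0, A2=0, Expression 1 = 1 but Expression 2 = 0.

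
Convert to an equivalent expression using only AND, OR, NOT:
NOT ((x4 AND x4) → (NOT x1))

(x4 AND x4) AND x1
(Negated implication: NOT(A → B) = A AND NOT B)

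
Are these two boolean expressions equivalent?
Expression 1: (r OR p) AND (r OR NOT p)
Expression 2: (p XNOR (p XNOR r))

Yes, they are equivalent — the two output columns agree on all 4 assignments:
r | p | Expression 1 | Expression 2
-----------------------------------
0 | 0 | 0 | 0
0 | 1 | 0 | 0
1 | 0 | 1 | 1
1 | 1 | 1 | 1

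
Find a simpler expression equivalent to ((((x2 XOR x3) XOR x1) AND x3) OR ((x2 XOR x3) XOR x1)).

By absorption (E OR (E AND v) = E):
= ((x2 XOR x3) XOR x1)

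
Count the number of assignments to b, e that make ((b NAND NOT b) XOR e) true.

Satisfying assignments: (0,0), (1,0)
Count: 2 out of 4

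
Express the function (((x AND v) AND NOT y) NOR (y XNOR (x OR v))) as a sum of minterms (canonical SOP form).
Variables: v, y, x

Σm(1, 2, 4) = (NOT v AND NOT y AND x) OR (NOT v AND y AND NOT x) OR (v AND NOT y AND NOT x)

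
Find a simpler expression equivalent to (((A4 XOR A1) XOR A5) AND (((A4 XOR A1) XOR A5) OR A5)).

By absorption (E AND (E OR v) = E):
= ((A4 XOR A1) XOR A5)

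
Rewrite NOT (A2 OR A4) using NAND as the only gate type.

(((A2 NAND A2) NAND (A4 NAND A4)) NAND ((A2 NAND A2) NAND (A4 NAND A4)))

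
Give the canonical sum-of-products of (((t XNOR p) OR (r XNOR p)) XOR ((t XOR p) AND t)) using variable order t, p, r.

Σm(0, 1, 3, 5, 6, 7) = (NOT t AND NOT p AND NOT r) OR (NOT t AND NOT p AND r) OR (NOT t AND p AND r) OR (t AND NOT p AND r) OR (t AND p AND NOT r) OR (t AND p AND r)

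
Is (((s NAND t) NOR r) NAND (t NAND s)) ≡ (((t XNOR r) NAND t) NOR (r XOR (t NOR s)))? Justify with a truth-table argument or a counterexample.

No. Counterexample: with r=0, s=0, t=0, Expression 1 = 1 but Expression 2 = 0.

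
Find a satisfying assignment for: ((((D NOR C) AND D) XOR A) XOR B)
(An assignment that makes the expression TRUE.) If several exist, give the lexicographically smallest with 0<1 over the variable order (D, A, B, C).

D=0, A=0, B=1, C=0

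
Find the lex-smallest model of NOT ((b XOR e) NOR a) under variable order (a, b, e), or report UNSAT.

a=0, b=0, e=1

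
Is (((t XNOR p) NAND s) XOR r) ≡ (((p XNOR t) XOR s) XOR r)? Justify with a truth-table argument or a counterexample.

No. Counterexample: with t=0, s=0, r=0, p=1, Expression 1 = 1 but Expression 2 = 0.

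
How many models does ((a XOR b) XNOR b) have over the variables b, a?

Satisfying assignments: (0,0), (1,0)
Count: 2 out of 4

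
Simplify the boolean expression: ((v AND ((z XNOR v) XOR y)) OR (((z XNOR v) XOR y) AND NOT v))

By distribution ((E AND v) OR (E AND NOT v) = E):
= ((z XNOR v) XOR y)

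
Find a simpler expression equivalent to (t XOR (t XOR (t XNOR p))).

By XOR self-cancellation ((E XOR v) XOR v = E):
= (t XNOR p)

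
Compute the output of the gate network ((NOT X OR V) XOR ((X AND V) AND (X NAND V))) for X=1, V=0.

Substituting: ((NOT 1 OR 0) XOR ((1 AND 0) AND (1 NAND 0)))
= 0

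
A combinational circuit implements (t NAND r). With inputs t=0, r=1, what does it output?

Substituting: (0 NAND 1)
= 1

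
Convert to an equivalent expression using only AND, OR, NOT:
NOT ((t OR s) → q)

(t OR s) AND NOT q
(Negated implication: NOT(A → B) = A AND NOT B)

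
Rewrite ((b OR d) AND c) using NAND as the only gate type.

((((b NAND b) NAND (d NAND d)) NAND c) NAND (((b NAND b) NAND (d NAND d)) NAND c))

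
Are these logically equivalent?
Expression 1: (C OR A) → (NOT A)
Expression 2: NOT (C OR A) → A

No, Inverse is not equivalent to original (counterexample: E=0, A=0, C=0)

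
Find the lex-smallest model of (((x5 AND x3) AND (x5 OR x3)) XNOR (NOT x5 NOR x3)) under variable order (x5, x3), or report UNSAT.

x5=0, x3=0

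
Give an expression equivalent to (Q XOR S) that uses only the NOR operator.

((((Q NOR S) NOR (Q NOR S)) NOR ((Q NOR S) NOR (Q NOR S))) NOR ((((Q NOR Q) NOR (S NOR S)) NOR ((Q NOR Q) NOR (S NOR S))) NOR (((Q NOR Q) NOR (S NOR S)) NOR ((Q NOR Q) NOR (S NOR S)))))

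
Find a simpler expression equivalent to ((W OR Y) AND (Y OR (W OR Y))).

By absorption (E AND (E OR v) = E):
= (W OR Y)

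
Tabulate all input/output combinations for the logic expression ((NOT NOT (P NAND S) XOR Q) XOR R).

S | Q | P | R | Output
----------------------
0 | 0 | 0 | 0 | 1
0 | 0 | 0 | 1 | 0
0 | 0 | 1 | 0 | 1
0 | 0 | 1 | 1 | 0
0 | 1 | 0 | 0 | 0
0 | 1 | 0 | 1 | 1
0 | 1 | 1 | 0 | 0
0 | 1 | 1 | 1 | 1
1 | 0 | 0 | 0 | 1
1 | 0 | 0 | 1 | 0
1 | 0 | 1 | 0 | 0
1 | 0 | 1 | 1 | 1
1 | 1 | 0 | 0 | 0
1 | 1 | 0 | 1 | 1
1 | 1 | 1 | 0 | 1
1 | 1 | 1 | 1 | 0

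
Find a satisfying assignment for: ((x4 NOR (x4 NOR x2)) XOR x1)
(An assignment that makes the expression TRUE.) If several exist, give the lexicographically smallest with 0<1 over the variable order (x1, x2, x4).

x1=0, x2=1, x4=0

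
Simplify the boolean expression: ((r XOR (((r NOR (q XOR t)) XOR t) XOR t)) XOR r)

By XOR self-cancellation ((E XOR v) XOR v = E) then XOR self-cancellation ((E XOR v) XOR v = E):
= (r NOR (q XOR t))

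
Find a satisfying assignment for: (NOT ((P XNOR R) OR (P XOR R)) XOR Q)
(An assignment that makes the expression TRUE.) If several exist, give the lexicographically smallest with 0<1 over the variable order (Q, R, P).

Q=1, R=0, P=0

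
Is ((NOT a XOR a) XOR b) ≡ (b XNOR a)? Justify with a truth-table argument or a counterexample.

No. Counterexample: with a=1, b=0, Expression 1 = 1 but Expression 2 = 0.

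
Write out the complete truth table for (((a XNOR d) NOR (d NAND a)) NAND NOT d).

d | a | Output
--------------
0 | 0 | 1
0 | 1 | 1
1 | 0 | 1
1 | 1 | 1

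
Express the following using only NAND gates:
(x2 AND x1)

((x2 NAND x1) NAND (x2 NAND x1))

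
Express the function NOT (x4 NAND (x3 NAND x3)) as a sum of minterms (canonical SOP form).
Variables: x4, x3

Σm(2) = (x4 AND NOT x3)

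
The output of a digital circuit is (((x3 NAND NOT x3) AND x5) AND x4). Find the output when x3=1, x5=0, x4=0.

Substituting: (((1 NAND NOT 1) AND 0) AND 0)
= 0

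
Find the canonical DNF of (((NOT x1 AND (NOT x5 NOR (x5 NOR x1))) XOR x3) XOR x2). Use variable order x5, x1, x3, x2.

(NOT x5 AND NOT x1 AND NOT x3 AND x2) OR (NOT x5 AND NOT x1 AND x3 AND NOT x2) OR (NOT x5 AND x1 AND NOT x3 AND x2) OR (NOT x5 AND x1 AND x3 AND NOT x2) OR (x5 AND NOT x1 AND NOT x3 AND NOT x2) OR (x5 AND NOT x1 AND x3 AND x2) OR (x5 AND x1 AND NOT x3 AND x2) OR (x5 AND x1 AND x3 AND NOT x2)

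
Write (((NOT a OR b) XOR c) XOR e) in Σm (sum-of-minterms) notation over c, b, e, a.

Σm(0, 3, 4, 5, 9, 10, 14, 15) = (NOT c AND NOT b AND NOT e AND NOT a) OR (NOT c AND NOT b AND e AND a) OR (NOT c AND b AND NOT e AND NOT a) OR (NOT c AND b AND NOT e AND a) OR (c AND NOT b AND NOT e AND a) OR (c AND NOT b AND e AND NOT a) OR (c AND b AND e AND NOT a) OR (c AND b AND e AND a)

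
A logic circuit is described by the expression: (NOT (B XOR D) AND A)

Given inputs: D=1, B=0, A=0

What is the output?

Substituting: (NOT (0 XOR 1) AND 0)
= 0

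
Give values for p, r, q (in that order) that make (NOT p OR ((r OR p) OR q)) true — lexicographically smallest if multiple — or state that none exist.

p=0, r=0, q=0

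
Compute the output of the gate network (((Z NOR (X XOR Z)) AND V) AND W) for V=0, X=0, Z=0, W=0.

Substituting: (((0 NOR (0 XOR 0)) AND 0) AND 0)
= 0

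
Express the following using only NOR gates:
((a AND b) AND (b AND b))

((((a NOR a) NOR (b NOR b)) NOR ((a NOR a) NOR (b NOR b))) NOR (((b NOR b) NOR (b NOR b)) NOR ((b NOR b) NOR (b NOR b))))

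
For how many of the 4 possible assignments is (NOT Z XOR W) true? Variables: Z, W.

Satisfying assignments: (0,0), (1,1)
Count: 2 out of 4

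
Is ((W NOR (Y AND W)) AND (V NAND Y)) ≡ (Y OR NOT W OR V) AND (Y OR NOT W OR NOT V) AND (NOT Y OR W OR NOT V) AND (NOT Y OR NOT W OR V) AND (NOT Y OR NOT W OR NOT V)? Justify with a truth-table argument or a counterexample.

Yes, they are equivalent — the two output columns agree on all 8 assignments:
Y | W | V | Expression 1 | Expression 2
---------------------------------------
0 | 0 | 0 | 1 | 1
0 | 0 | 1 | 1 | 1
0 | 1 | 0 | 0 | 0
0 | 1 | 1 | 0 | 0
1 | 0 | 0 | 1 | 1
1 | 0 | 1 | 0 | 0
1 | 1 | 0 | 0 | 0
1 | 1 | 1 | 0 | 0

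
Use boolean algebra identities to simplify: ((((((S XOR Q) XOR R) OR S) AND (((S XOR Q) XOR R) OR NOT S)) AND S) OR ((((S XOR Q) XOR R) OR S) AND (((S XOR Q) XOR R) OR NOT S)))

By absorption (E OR (E AND v) = E) then distribution ((E OR v) AND (E OR NOT v) = E):
= ((S XOR Q) XOR R)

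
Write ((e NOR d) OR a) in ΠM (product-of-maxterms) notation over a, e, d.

ΠM(1, 2, 3) = (a OR e OR NOT d) AND (a OR NOT e OR d) AND (a OR NOT e OR NOT d)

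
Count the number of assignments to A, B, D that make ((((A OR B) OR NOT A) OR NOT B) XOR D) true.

Satisfying assignments: (0,0,0), (0,1,0), (1,0,0), (1,1,0)
Count: 4 out of 8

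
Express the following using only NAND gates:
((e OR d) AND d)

((((e NAND e) NAND (d NAND d)) NAND d) NAND (((e NAND e) NAND (d NAND d)) NAND d))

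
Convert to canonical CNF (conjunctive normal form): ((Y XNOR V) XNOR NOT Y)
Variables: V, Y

(NOT V OR Y) AND (NOT V OR NOT Y)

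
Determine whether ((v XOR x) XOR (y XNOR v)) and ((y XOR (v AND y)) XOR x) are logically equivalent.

No. Counterexample: with y=0, x=0, v=0, Expression 1 = 1 but Expression 2 = 0.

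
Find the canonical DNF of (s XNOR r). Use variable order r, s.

(NOT r AND NOT s) OR (r AND s)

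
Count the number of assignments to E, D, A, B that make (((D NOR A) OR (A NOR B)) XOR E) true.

Satisfying assignments: (0,0,0,0), (0,0,0,1), (0,1,0,0), (1,0,1,0), (1,0,1,1), (1,1,0,1), (1,1,1,0), (1,1,1,1)
Count: 8 out of 16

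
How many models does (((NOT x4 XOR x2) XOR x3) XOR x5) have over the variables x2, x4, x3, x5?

Satisfying assignments: (0,0,0,0), (0,0,1,1), (0,1,0,1), (0,1,1,0), (1,0,0,1), (1,0,1,0), (1,1,0,0), (1,1,1,1)
Count: 8 out of 16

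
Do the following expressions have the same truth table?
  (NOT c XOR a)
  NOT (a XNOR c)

No. Counterexample: with a=0, c=0, Expression 1 = 1 but Expression 2 = 0.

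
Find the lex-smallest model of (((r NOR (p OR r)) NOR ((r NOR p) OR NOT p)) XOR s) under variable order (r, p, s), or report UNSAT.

r=0, p=0, s=1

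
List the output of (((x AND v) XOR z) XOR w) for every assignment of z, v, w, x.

z | v | w | x | Output
----------------------
0 | 0 | 0 | 0 | 0
0 | 0 | 0 | 1 | 0
0 | 0 | 1 | 0 | 1
0 | 0 | 1 | 1 | 1
0 | 1 | 0 | 0 | 0
0 | 1 | 0 | 1 | 1
0 | 1 | 1 | 0 | 1
0 | 1 | 1 | 1 | 0
1 | 0 | 0 | 0 | 1
1 | 0 | 0 | 1 | 1
1 | 0 | 1 | 0 | 0
1 | 0 | 1 | 1 | 0
1 | 1 | 0 | 0 | 1
1 | 1 | 0 | 1 | 0
1 | 1 | 1 | 0 | 0
1 | 1 | 1 | 1 | 1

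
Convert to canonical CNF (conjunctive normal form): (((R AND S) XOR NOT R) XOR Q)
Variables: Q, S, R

(Q OR S OR NOT R) AND (NOT Q OR S OR R) AND (NOT Q OR NOT S OR R) AND (NOT Q OR NOT S OR NOT R)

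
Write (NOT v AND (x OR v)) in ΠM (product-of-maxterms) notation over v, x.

ΠM(0, 2, 3) = (v OR x) AND (NOT v OR x) AND (NOT v OR NOT x)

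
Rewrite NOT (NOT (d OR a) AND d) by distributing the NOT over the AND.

(d OR a) OR NOT d
De Morgan's: NOT(AND of terms) = OR of negations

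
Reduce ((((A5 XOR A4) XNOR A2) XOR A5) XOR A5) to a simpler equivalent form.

By XOR self-cancellation ((E XOR v) XOR v = E):
= ((A5 XOR A4) XNOR A2)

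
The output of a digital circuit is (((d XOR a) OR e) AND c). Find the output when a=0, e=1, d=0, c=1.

Substituting: (((0 XOR 0) OR 1) AND 1)
= 1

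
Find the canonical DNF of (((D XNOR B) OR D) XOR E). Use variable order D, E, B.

(NOT D AND NOT E AND NOT B) OR (NOT D AND E AND B) OR (D AND NOT E AND NOT B) OR (D AND NOT E AND B)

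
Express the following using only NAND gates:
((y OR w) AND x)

((((y NAND y) NAND (w NAND w)) NAND x) NAND (((y NAND y) NAND (w NAND w)) NAND x))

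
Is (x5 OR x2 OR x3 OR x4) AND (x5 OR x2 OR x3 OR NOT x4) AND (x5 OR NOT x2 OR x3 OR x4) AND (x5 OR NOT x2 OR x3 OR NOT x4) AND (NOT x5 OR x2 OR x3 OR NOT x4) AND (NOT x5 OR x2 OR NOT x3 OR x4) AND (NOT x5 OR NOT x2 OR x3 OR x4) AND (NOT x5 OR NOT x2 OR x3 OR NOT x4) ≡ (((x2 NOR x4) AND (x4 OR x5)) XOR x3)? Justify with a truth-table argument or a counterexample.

Yes, they are equivalent — the two output columns agree on all 16 assignments:
x5 | x2 | x3 | x4 | Expression 1 | Expression 2
-----------------------------------------------
0 | 0 | 0 | 0 | 0 | 0
0 | 0 | 0 | 1 | 0 | 0
0 | 0 | 1 | 0 | 1 | 1
0 | 0 | 1 | 1 | 1 | 1
0 | 1 | 0 | 0 | 0 | 0
0 | 1 | 0 | 1 | 0 | 0
0 | 1 | 1 | 0 | 1 | 1
0 | 1 | 1 | 1 | 1 | 1
1 | 0 | 0 | 0 | 1 | 1
1 | 0 | 0 | 1 | 0 | 0
1 | 0 | 1 | 0 | 0 | 0
1 | 0 | 1 | 1 | 1 | 1
1 | 1 | 0 | 0 | 0 | 0
1 | 1 | 0 | 1 | 0 | 0
1 | 1 | 1 | 0 | 1 | 1
1 | 1 | 1 | 1 | 1 | 1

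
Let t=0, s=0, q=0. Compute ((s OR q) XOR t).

Substituting: ((0 OR 0) XOR 0)
= 0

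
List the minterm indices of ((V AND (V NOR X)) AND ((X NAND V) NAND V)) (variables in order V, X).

Σm() = FALSE (no minterms)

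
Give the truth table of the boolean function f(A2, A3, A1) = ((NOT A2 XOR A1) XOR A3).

A2 | A3 | A1 | Output
---------------------
0 | 0 | 0 | 1
0 | 0 | 1 | 0
0 | 1 | 0 | 0
0 | 1 | 1 | 1
1 | 0 | 0 | 0
1 | 0 | 1 | 1
1 | 1 | 0 | 1
1 | 1 | 1 | 0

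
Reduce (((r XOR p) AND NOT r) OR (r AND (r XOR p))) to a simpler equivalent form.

By distribution ((E AND v) OR (E AND NOT v) = E):
= (r XOR p)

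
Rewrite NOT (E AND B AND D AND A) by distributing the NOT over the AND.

NOT E OR NOT B OR NOT D OR NOT A
De Morgan's: NOT(AND of terms) = OR of negations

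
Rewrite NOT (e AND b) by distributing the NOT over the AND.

NOT e OR NOT b
De Morgan's: NOT(AND of terms) = OR of negations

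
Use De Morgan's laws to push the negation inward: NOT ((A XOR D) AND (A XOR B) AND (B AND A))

NOT (A XOR D) OR NOT (A XOR B) OR NOT (B AND A)
De Morgan's: NOT(AND of terms) = OR of negations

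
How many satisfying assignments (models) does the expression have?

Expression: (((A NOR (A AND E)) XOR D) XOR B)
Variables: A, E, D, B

Satisfying assignments: (0,0,0,0), (0,0,1,1), (0,1,0,0), (0,1,1,1), (1,0,0,1), (1,0,1,0), (1,1,0,1), (1,1,1,0)
Count: 8 out of 16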